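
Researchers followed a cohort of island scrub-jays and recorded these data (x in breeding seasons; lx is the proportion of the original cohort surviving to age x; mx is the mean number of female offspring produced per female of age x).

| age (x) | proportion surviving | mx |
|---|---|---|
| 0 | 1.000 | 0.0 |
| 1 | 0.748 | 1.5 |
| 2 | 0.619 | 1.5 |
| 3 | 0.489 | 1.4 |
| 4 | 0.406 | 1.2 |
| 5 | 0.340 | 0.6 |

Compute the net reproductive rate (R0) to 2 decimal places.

3.43

lx·mx by age: 0, 1.122, 0.9285, 0.6846, 0.4872, 0.204
R0 = Σ lx·mx = 3.4263 → 3.43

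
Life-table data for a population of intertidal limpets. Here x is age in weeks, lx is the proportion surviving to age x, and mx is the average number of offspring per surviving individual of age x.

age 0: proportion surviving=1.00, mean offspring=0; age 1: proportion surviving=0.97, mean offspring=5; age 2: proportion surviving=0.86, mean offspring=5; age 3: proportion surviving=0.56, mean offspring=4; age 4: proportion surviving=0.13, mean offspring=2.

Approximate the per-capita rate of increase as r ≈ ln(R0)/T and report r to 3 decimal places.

R0 = Σ lx·mx = 0 + 4.85 + 4.3 + 2.24 + 0.26 = 11.65
Σ x·lx·mx = 21.21; T = 21.21/11.65 = 1.8206…
r ≈ ln(R0)/T = ln(11.65)/1.8206… = 1.34862… → 1.349

1.349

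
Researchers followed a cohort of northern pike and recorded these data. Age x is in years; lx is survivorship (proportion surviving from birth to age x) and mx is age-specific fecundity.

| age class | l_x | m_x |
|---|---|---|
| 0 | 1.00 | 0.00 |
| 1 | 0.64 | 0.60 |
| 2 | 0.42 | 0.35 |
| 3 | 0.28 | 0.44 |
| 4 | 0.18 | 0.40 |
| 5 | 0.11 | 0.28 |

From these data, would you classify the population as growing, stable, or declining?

R0 = Σ lx·mx = 0 + 0.384 + 0.147 + 0.1232 + 0.072 + 0.0308 = 0.757
R0 < 1, so the population is declining.

declining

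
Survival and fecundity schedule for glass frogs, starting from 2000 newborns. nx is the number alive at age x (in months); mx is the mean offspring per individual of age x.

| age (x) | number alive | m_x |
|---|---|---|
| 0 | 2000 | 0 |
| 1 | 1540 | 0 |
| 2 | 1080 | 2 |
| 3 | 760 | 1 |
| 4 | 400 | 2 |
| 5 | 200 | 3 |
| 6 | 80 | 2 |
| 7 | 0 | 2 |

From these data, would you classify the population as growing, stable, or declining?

growing

lx = nx/n0 = nx/2000: 1, 0.77, 0.54, 0.38, 0.2, 0.1, 0.04, 0
R0 = Σ lx·mx = 0 + 0 + 1.08 + 0.38 + 0.4 + 0.3 + 0.08 + 0 = 2.24
R0 > 1, so the population is growing.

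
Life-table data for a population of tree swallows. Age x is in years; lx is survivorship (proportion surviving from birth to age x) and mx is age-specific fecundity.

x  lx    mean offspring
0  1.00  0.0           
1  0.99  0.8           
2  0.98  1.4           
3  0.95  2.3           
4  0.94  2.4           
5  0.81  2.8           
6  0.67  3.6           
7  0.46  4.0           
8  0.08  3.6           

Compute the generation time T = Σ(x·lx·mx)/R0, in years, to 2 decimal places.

lx·mx: 0, 0.792, 1.372, 2.185, 2.256, 2.268, 2.412, 1.84, 0.288 → R0 = 13.413
x·lx·mx: 0, 0.792, 2.744, 6.555, 9.024, 11.34, 14.472, 12.88, 2.304 → Σ = 60.111
T = 60.111 / 13.413 = 4.481548… → 4.48

4.48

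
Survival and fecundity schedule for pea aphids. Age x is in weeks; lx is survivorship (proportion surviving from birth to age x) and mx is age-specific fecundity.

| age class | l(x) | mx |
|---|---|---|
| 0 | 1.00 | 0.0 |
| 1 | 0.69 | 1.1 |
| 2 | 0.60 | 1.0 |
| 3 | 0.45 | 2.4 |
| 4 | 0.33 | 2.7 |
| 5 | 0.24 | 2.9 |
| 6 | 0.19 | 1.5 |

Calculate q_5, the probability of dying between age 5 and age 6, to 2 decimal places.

0.21

q_5 = (l_5 − l_6) / l_5 = (0.24 − 0.19) / 0.24
     = 0.05 / 0.24 = 0.208333… → 0.21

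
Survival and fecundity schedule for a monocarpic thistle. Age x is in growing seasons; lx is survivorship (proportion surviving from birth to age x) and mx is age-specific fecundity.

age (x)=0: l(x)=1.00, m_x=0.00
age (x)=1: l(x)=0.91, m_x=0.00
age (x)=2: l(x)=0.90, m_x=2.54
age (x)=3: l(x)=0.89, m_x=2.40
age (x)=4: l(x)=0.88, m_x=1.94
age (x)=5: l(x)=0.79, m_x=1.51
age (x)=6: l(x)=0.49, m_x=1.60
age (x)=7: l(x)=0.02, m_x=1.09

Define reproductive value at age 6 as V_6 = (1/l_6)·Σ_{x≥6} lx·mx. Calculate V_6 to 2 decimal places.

1.64

lx·mx for x ≥ 6: 0.784, 0.0218 → sum = 0.8058
V_6 = 0.8058 / l_6 = 0.8058 / 0.49 = 1.64449… → 1.64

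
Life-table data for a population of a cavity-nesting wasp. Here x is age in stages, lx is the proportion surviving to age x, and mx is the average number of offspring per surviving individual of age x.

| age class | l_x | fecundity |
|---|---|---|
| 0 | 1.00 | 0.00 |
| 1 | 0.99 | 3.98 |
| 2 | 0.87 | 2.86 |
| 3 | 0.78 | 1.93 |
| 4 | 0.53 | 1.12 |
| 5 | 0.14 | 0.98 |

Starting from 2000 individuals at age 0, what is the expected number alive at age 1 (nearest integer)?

Expected survivors = N0 · l_1 = 2000 × 0.99 = 1980 → 1980

1980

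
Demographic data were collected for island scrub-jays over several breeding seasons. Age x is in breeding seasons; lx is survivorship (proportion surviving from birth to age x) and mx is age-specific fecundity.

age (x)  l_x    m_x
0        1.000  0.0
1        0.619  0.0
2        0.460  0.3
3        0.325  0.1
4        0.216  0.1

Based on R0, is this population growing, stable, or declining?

R0 = Σ lx·mx = 0 + 0 + 0.138 + 0.0325 + 0.0216 = 0.1921
R0 < 1, so the population is declining.

declining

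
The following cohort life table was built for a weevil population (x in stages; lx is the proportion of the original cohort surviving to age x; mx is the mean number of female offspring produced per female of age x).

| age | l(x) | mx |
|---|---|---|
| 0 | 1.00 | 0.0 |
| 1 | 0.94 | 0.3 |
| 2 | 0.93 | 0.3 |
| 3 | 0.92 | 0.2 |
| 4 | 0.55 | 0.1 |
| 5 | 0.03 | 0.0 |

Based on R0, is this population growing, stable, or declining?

declining

R0 = Σ lx·mx = 0 + 0.282 + 0.279 + 0.184 + 0.055 + 0 = 0.8
R0 < 1, so the population is declining.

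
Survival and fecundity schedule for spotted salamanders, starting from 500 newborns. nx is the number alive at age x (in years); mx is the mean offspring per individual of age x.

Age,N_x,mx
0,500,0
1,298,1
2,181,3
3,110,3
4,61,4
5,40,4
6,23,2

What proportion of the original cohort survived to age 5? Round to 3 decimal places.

l_5 = n_5/n_0 = 40/500 = 0.08 → 0.080

0.080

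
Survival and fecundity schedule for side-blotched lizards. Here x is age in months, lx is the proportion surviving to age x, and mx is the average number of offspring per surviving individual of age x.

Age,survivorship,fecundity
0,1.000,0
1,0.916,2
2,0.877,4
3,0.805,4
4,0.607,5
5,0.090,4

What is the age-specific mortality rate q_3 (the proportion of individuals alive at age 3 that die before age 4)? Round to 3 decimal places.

q_3 = (l_3 − l_4) / l_3 = (0.805 − 0.607) / 0.805
     = 0.198 / 0.805 = 0.245963… → 0.246

0.246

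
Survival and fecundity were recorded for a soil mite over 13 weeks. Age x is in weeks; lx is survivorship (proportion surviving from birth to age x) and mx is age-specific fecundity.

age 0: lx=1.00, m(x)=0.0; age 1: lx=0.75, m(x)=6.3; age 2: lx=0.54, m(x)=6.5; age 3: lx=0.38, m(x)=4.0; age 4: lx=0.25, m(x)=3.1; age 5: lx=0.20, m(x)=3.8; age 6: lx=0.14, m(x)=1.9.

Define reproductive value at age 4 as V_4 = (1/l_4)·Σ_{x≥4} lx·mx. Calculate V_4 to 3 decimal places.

lx·mx for x ≥ 4: 0.775, 0.76, 0.266 → sum = 1.801
V_4 = 1.801 / l_4 = 1.801 / 0.25 = 7.204 → 7.204

7.204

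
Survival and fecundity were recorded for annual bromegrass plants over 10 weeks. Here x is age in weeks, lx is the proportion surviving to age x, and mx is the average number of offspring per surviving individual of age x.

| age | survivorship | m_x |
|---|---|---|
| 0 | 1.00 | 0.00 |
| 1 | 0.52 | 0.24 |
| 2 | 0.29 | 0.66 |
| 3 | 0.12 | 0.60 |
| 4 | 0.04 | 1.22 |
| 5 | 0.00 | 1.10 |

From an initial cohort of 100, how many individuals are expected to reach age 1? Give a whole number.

52

Expected survivors = N0 · l_1 = 100 × 0.52 = 52 → 52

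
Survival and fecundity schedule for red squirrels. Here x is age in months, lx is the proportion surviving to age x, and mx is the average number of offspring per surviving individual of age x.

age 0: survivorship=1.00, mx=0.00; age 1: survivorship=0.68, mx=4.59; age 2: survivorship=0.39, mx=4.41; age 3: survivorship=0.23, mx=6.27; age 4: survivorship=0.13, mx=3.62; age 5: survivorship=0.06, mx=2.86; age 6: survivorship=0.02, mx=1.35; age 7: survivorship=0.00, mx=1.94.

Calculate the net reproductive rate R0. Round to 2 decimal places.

6.95

lx·mx by age: 0, 3.1212, 1.7199, 1.4421, 0.4706, 0.1716, 0.027, 0
R0 = Σ lx·mx = 6.9524 → 6.95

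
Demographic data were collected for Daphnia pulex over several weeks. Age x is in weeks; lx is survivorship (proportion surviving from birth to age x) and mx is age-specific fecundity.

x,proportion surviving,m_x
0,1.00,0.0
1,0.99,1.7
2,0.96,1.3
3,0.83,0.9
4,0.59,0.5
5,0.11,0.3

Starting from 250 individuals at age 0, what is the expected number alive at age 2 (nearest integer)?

Expected survivors = N0 · l_2 = 250 × 0.96 = 240 → 240

240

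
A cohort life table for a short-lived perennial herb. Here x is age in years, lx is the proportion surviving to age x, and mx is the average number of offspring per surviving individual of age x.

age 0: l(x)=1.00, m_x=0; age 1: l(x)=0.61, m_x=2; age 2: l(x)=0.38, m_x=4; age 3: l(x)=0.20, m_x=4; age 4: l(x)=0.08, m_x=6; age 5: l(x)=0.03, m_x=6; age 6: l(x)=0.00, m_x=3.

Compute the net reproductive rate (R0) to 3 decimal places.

lx·mx by age: 0, 1.22, 1.52, 0.8, 0.48, 0.18, 0
R0 = Σ lx·mx = 4.2 → 4.200

4.200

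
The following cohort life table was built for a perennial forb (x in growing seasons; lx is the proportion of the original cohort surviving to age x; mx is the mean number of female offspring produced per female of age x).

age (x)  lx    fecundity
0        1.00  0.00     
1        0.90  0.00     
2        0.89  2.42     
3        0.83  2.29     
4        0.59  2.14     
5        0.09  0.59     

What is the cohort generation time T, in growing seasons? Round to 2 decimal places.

lx·mx: 0, 0, 2.1538, 1.9007, 1.2626, 0.0531 → R0 = 5.3702
x·lx·mx: 0, 0, 4.3076, 5.7021, 5.0504, 0.2655 → Σ = 15.3256
T = 15.3256 / 5.3702 = 2.853823… → 2.85

2.85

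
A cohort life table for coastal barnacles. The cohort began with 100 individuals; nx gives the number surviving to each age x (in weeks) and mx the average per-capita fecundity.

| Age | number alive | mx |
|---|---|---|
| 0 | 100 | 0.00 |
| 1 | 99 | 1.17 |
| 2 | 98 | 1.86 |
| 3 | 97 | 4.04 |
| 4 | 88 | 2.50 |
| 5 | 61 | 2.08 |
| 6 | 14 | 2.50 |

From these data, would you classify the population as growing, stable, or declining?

growing

lx = nx/n0 = nx/100: 1, 0.99, 0.98, 0.97, 0.88, 0.61, 0.14
R0 = Σ lx·mx = 0 + 1.1583 + 1.8228 + 3.9188 + 2.2 + 1.2688 + 0.35 = 10.7187
R0 > 1, so the population is growing.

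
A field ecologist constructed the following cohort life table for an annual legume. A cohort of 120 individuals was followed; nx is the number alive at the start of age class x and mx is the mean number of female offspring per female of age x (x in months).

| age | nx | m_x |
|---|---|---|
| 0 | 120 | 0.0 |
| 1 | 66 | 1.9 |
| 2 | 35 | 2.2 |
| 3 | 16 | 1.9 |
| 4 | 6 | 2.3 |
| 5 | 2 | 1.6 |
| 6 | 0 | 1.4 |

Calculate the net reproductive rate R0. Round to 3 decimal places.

lx = nx/n0 = nx/120: 1, 0.55, 0.29167…, 0.13333…, 0.05, 0.01667…, 0
lx·mx by age: 0, 1.045, 0.641667…, 0.253333…, 0.115, 0.026667…, 0
R0 = Σ lx·mx = 2.081667… → 2.082

2.082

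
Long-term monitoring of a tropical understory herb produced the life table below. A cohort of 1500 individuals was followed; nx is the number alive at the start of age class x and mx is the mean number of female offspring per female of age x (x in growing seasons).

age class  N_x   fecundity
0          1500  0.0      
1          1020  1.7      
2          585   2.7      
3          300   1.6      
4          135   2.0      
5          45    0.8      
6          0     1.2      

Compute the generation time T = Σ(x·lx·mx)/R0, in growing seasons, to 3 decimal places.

1.852

lx = nx/n0 = nx/1500: 1, 0.68, 0.39, 0.2, 0.09, 0.03, 0
lx·mx: 0, 1.156, 1.053, 0.32, 0.18, 0.024, 0 → R0 = 2.733
x·lx·mx: 0, 1.156, 2.106, 0.96, 0.72, 0.12, 0 → Σ = 5.062
T = 5.062 / 2.733 = 1.852177… → 1.852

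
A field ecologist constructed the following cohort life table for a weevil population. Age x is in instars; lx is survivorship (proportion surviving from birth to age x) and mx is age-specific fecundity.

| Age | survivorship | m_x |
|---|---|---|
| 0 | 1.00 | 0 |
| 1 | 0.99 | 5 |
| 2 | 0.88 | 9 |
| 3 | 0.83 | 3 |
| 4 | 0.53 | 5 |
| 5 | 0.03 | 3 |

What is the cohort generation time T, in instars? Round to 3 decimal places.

lx·mx: 0, 4.95, 7.92, 2.49, 2.65, 0.09 → R0 = 18.1
x·lx·mx: 0, 4.95, 15.84, 7.47, 10.6, 0.45 → Σ = 39.31
T = 39.31 / 18.1 = 2.171823… → 2.172

2.172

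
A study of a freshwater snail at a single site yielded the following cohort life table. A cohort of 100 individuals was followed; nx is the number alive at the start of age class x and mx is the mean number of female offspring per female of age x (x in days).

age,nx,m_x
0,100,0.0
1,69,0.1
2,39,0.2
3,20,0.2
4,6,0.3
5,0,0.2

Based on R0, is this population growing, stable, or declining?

lx = nx/n0 = nx/100: 1, 0.69, 0.39, 0.2, 0.06, 0
R0 = Σ lx·mx = 0 + 0.069 + 0.078 + 0.04 + 0.018 + 0 = 0.205
R0 < 1, so the population is declining.

declining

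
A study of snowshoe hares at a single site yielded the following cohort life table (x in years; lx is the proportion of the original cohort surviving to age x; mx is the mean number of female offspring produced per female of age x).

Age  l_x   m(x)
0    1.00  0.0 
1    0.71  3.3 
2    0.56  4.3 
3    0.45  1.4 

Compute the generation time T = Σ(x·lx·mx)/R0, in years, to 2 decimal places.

1.68

lx·mx: 0, 2.343, 2.408, 0.63 → R0 = 5.381
x·lx·mx: 0, 2.343, 4.816, 1.89 → Σ = 9.049
T = 9.049 / 5.381 = 1.681658… → 1.68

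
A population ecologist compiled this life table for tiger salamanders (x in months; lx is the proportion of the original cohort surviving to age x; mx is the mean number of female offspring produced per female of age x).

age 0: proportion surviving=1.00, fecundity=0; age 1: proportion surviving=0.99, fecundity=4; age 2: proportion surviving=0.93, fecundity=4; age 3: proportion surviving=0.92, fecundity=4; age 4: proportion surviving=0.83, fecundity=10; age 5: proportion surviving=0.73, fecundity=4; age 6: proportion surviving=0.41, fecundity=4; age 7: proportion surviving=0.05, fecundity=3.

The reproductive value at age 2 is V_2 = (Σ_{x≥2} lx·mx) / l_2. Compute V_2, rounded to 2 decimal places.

21.95

lx·mx for x ≥ 2: 3.72, 3.68, 8.3, 2.92, 1.64, 0.15 → sum = 20.41
V_2 = 20.41 / l_2 = 20.41 / 0.93 = 21.946237… → 21.95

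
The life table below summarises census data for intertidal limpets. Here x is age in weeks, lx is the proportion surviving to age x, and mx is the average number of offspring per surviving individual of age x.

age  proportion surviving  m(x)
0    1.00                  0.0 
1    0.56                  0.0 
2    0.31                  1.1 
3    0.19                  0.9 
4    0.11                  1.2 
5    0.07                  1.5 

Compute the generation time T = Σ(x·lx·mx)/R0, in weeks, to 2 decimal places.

3.00

lx·mx: 0, 0, 0.341, 0.171, 0.132, 0.105 → R0 = 0.749
x·lx·mx: 0, 0, 0.682, 0.513, 0.528, 0.525 → Σ = 2.248
T = 2.248 / 0.749 = 3.001335… → 3.00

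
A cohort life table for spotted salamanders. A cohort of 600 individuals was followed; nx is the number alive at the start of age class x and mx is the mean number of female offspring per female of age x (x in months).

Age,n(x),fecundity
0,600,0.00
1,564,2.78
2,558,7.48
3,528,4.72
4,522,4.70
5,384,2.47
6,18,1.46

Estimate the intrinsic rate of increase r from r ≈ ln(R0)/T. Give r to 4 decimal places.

1.0778

lx = nx/n0 = nx/600: 1, 0.94, 0.93, 0.88, 0.87, 0.64, 0.03
R0 = Σ lx·mx = 0 + 2.6132 + 6.9564 + 4.1536 + 4.089 + 1.5808 + 0.0438 = 19.4368
Σ x·lx·mx = 53.5096; T = 53.5096/19.4368 = 2.753…
r ≈ ln(R0)/T = ln(19.4368)/2.753… = 1.077793… → 1.0778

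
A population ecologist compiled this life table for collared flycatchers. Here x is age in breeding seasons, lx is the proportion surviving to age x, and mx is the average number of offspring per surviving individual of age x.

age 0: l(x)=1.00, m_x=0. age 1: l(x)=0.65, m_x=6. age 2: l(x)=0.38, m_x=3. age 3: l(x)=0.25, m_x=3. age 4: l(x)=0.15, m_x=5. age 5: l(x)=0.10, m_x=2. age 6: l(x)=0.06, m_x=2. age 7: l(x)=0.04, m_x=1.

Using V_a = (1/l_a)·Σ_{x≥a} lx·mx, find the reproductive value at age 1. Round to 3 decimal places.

lx·mx for x ≥ 1: 3.9, 1.14, 0.75, 0.75, 0.2, 0.12, 0.04 → sum = 6.9
V_1 = 6.9 / l_1 = 6.9 / 0.65 = 10.615385… → 10.615

10.615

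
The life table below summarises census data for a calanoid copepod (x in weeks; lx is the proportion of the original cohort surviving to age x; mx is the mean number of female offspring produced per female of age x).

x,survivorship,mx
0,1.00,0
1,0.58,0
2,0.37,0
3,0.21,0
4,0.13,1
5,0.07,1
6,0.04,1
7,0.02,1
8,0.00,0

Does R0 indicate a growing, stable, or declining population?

R0 = Σ lx·mx = 0 + 0 + 0 + 0 + 0.13 + 0.07 + 0.04 + 0.02 + 0 = 0.26
R0 < 1, so the population is declining.

declining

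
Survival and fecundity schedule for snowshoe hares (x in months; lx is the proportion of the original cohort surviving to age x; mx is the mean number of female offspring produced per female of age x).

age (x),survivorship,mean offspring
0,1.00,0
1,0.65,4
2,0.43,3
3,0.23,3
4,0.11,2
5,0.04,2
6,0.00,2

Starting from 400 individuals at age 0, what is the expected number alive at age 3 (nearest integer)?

Expected survivors = N0 · l_3 = 400 × 0.23 = 92 → 92

92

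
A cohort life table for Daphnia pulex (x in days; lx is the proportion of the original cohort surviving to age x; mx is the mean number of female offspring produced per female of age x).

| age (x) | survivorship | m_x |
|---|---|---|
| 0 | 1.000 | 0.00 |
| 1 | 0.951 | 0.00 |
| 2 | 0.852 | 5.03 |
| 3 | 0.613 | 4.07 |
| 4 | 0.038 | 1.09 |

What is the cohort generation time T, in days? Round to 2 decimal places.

2.38

lx·mx: 0, 0, 4.28556, 2.49491, 0.04142 → R0 = 6.82189
x·lx·mx: 0, 0, 8.57112, 7.48473, 0.16568 → Σ = 16.22153
T = 16.22153 / 6.82189 = 2.377864… → 2.38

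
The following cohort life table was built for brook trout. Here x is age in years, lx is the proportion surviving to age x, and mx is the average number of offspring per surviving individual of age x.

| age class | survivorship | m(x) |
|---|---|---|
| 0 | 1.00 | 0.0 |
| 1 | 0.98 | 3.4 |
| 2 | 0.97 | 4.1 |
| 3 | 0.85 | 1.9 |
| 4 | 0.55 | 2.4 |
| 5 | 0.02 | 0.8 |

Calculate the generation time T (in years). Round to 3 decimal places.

2.095

lx·mx: 0, 3.332, 3.977, 1.615, 1.32, 0.016 → R0 = 10.26
x·lx·mx: 0, 3.332, 7.954, 4.845, 5.28, 0.08 → Σ = 21.491
T = 21.491 / 10.26 = 2.094639… → 2.095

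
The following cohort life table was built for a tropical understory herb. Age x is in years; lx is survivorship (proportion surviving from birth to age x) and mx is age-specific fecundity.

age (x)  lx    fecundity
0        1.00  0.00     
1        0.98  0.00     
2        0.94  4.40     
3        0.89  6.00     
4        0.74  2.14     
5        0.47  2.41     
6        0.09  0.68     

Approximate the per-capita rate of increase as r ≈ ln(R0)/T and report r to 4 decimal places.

0.8376

R0 = Σ lx·mx = 0 + 0 + 4.136 + 5.34 + 1.5836 + 1.1327 + 0.0612 = 12.2535
Σ x·lx·mx = 36.6571; T = 36.6571/12.2535 = 2.99156…
r ≈ ln(R0)/T = ln(12.2535)/2.99156… = 0.837627… → 0.8376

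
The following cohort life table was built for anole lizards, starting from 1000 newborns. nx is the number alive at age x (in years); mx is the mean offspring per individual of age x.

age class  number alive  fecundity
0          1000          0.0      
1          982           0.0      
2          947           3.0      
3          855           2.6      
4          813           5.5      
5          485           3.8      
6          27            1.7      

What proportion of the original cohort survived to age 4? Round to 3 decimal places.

l_4 = n_4/n_0 = 813/1000 = 0.813 → 0.813

0.813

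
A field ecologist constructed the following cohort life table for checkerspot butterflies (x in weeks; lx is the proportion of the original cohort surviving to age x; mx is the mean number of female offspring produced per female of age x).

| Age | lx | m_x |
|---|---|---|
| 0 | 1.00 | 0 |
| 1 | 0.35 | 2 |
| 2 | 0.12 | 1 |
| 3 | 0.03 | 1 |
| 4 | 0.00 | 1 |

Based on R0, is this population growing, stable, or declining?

declining

R0 = Σ lx·mx = 0 + 0.7 + 0.12 + 0.03 + 0 = 0.85
R0 < 1, so the population is declining.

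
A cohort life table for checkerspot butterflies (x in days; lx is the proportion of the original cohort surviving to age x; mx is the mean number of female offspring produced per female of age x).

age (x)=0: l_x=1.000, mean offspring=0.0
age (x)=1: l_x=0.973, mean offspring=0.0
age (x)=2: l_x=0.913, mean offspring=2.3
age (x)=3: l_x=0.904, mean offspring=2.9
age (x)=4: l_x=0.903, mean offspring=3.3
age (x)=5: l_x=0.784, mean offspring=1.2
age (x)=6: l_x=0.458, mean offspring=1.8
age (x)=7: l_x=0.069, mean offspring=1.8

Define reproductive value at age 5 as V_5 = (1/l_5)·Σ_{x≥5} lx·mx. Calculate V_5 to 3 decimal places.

2.410

lx·mx for x ≥ 5: 0.9408, 0.8244, 0.1242 → sum = 1.8894
V_5 = 1.8894 / l_5 = 1.8894 / 0.784 = 2.409949… → 2.410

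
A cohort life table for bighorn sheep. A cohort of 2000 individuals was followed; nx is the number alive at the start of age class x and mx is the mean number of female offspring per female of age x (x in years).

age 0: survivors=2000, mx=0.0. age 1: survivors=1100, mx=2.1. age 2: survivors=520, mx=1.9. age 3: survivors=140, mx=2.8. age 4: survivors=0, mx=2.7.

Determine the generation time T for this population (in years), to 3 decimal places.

lx = nx/n0 = nx/2000: 1, 0.55, 0.26, 0.07, 0
lx·mx: 0, 1.155, 0.494, 0.196, 0 → R0 = 1.845
x·lx·mx: 0, 1.155, 0.988, 0.588, 0 → Σ = 2.731
T = 2.731 / 1.845 = 1.480217… → 1.480

1.480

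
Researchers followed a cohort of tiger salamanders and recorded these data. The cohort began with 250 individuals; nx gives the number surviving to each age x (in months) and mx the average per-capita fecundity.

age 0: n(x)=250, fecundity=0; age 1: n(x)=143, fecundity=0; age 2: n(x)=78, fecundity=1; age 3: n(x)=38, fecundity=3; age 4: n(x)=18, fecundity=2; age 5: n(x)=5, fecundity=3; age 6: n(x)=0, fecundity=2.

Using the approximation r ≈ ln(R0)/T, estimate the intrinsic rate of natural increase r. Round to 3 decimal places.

lx = nx/n0 = nx/250: 1, 0.572, 0.312, 0.152, 0.072, 0.02, 0
R0 = Σ lx·mx = 0 + 0 + 0.312 + 0.456 + 0.144 + 0.06 + 0 = 0.972
Σ x·lx·mx = 2.868; T = 2.868/0.972 = 2.95062…
r ≈ ln(R0)/T = ln(0.972)/2.95062… = -0.00962… → -0.010

-0.010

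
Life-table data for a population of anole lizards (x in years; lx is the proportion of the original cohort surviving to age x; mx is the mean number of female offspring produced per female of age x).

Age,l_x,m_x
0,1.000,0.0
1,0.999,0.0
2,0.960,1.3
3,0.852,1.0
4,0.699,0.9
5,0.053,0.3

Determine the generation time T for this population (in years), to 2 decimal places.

2.79

lx·mx: 0, 0, 1.248, 0.852, 0.6291, 0.0159 → R0 = 2.745
x·lx·mx: 0, 0, 2.496, 2.556, 2.5164, 0.0795 → Σ = 7.6479
T = 7.6479 / 2.745 = 2.78612… → 2.79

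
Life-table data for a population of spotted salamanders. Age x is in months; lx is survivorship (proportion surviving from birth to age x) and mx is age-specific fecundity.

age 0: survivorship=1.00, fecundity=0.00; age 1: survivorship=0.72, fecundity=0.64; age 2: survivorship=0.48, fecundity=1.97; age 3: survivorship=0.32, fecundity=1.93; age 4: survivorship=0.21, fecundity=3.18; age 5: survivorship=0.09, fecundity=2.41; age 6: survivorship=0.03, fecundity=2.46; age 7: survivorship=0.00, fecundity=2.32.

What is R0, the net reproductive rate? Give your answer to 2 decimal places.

2.98

lx·mx by age: 0, 0.4608, 0.9456, 0.6176, 0.6678, 0.2169, 0.0738, 0
R0 = Σ lx·mx = 2.9825 → 2.98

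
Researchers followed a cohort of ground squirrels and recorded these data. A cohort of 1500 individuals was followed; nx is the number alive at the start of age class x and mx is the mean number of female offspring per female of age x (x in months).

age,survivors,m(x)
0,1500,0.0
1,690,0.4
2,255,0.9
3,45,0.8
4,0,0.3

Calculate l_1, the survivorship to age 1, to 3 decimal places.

0.460

l_1 = n_1/n_0 = 690/1500 = 0.46 → 0.460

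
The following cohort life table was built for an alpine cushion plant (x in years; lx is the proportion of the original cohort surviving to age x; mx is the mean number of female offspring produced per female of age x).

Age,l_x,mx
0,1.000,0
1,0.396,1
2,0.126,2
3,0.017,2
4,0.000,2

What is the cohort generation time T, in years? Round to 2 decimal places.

lx·mx: 0, 0.396, 0.252, 0.034, 0 → R0 = 0.682
x·lx·mx: 0, 0.396, 0.504, 0.102, 0 → Σ = 1.002
T = 1.002 / 0.682 = 1.469208… → 1.47

1.47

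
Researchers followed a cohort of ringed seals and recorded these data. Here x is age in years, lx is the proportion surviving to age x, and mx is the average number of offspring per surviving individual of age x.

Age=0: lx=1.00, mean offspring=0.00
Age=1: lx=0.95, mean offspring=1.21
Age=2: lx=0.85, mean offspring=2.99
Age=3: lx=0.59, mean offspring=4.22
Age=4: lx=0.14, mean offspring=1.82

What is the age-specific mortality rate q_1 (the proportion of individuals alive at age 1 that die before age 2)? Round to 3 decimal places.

0.105

q_1 = (l_1 − l_2) / l_1 = (0.95 − 0.85) / 0.95
     = 0.1 / 0.95 = 0.105263… → 0.105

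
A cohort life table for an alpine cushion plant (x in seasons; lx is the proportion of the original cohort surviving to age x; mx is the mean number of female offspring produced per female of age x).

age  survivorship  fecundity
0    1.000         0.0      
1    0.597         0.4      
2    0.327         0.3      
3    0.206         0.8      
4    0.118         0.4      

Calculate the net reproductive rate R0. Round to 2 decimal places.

0.55

lx·mx by age: 0, 0.2388, 0.0981, 0.1648, 0.0472
R0 = Σ lx·mx = 0.5489 → 0.55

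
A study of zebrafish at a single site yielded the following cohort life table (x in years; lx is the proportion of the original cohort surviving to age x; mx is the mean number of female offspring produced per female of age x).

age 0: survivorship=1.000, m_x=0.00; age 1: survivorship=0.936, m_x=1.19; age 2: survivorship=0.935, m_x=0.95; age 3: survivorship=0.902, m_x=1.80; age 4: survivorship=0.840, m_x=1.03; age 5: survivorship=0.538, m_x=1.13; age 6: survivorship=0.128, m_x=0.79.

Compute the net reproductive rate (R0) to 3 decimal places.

lx·mx by age: 0, 1.11384, 0.88825, 1.6236, 0.8652, 0.60794, 0.10112
R0 = Σ lx·mx = 5.19995 → 5.200

5.200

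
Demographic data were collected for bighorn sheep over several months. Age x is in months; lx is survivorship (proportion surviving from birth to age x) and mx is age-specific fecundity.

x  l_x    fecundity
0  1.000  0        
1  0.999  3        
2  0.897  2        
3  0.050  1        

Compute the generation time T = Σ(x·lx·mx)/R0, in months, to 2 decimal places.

lx·mx: 0, 2.997, 1.794, 0.05 → R0 = 4.841
x·lx·mx: 0, 2.997, 3.588, 0.15 → Σ = 6.735
T = 6.735 / 4.841 = 1.391241… → 1.39

1.39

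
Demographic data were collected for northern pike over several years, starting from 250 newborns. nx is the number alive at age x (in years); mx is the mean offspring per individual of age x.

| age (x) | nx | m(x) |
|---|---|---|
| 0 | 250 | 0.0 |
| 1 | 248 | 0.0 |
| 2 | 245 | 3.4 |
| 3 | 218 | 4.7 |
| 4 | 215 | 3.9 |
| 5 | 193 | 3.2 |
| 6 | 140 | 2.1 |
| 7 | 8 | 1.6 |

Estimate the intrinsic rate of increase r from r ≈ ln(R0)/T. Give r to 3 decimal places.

0.742

lx = nx/n0 = nx/250: 1, 0.992, 0.98, 0.872, 0.86, 0.772, 0.56, 0.032
R0 = Σ lx·mx = 0 + 0 + 3.332 + 4.0984 + 3.354 + 2.4704 + 1.176 + 0.0512 = 14.482
Σ x·lx·mx = 52.1416; T = 52.1416/14.482 = 3.60044…
r ≈ ln(R0)/T = ln(14.482)/3.60044… = 0.74238… → 0.742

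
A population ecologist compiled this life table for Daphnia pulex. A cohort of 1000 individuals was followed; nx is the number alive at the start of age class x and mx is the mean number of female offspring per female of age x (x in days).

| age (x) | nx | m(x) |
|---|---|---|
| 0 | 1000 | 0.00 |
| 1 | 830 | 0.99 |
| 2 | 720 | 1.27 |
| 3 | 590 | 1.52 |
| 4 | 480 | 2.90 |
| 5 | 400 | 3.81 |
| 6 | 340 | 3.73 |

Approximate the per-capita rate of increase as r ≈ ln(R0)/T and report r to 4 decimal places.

lx = nx/n0 = nx/1000: 1, 0.83, 0.72, 0.59, 0.48, 0.4, 0.34
R0 = Σ lx·mx = 0 + 0.8217 + 0.9144 + 0.8968 + 1.392 + 1.524 + 1.2682 = 6.8171
Σ x·lx·mx = 26.1381; T = 26.1381/6.8171 = 3.8342…
r ≈ ln(R0)/T = ln(6.8171)/3.8342… = 0.500609… → 0.5006

0.5006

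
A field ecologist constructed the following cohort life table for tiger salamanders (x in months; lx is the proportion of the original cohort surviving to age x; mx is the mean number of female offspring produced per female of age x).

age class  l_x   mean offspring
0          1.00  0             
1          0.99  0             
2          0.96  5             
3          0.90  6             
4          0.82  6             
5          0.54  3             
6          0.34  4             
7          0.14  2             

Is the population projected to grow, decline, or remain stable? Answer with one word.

R0 = Σ lx·mx = 0 + 0 + 4.8 + 5.4 + 4.92 + 1.62 + 1.36 + 0.28 = 18.38
R0 > 1, so the population is growing.

growing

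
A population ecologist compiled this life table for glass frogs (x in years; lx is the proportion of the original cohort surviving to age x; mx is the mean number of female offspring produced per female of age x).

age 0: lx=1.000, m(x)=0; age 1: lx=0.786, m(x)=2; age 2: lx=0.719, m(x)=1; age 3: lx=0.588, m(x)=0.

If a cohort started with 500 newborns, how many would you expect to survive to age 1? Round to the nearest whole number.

Expected survivors = N0 · l_1 = 500 × 0.786 = 393 → 393

393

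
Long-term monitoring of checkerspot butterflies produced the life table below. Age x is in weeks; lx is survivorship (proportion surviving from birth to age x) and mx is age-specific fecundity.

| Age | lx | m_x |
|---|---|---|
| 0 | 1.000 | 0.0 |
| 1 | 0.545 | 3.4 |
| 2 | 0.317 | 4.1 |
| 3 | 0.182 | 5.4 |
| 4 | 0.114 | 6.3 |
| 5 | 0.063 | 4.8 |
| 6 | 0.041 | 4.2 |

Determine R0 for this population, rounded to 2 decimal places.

5.33

lx·mx by age: 0, 1.853, 1.2997, 0.9828, 0.7182, 0.3024, 0.1722
R0 = Σ lx·mx = 5.3283 → 5.33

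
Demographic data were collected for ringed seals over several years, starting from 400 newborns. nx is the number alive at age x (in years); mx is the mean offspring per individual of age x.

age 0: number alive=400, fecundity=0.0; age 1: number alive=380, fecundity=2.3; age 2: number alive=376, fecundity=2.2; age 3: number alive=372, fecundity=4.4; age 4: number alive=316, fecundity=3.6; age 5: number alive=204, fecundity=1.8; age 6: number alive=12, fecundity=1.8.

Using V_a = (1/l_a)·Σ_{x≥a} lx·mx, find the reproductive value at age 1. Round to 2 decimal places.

lx = nx/n0 = nx/400: 1, 0.95, 0.94, 0.93, 0.79, 0.51, 0.03
lx·mx for x ≥ 1: 2.185, 2.068, 4.092, 2.844, 0.918, 0.054 → sum = 12.161
V_1 = 12.161 / l_1 = 12.161 / 0.95 = 12.801053… → 12.80

12.80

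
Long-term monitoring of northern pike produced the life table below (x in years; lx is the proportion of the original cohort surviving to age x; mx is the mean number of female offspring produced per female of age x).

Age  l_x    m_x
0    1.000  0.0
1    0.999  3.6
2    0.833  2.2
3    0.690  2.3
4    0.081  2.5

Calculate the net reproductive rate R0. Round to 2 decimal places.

7.22

lx·mx by age: 0, 3.5964, 1.8326, 1.587, 0.2025
R0 = Σ lx·mx = 7.2185 → 7.22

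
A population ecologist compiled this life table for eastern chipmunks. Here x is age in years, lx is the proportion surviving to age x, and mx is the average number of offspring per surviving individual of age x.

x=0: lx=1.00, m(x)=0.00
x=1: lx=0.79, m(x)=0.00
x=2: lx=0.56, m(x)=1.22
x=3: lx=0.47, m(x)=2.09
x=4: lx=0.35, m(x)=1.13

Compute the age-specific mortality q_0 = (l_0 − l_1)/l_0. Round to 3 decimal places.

0.210

q_0 = (l_0 − l_1) / l_0 = (1 − 0.79) / 1
     = 0.21 / 1 = 0.21 → 0.210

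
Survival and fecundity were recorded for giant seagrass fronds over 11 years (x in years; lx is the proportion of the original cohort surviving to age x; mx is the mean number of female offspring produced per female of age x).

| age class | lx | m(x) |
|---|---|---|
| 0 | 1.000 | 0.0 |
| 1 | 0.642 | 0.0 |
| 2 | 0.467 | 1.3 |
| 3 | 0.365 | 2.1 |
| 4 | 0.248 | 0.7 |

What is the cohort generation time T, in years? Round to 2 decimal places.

lx·mx: 0, 0, 0.6071, 0.7665, 0.1736 → R0 = 1.5472
x·lx·mx: 0, 0, 1.2142, 2.2995, 0.6944 → Σ = 4.2081
T = 4.2081 / 1.5472 = 2.719816… → 2.72

2.72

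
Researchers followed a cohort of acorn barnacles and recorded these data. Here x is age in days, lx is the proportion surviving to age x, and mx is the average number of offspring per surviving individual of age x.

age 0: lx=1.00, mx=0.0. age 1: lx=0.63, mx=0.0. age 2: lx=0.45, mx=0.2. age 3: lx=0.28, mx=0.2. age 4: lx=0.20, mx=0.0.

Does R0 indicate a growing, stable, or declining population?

R0 = Σ lx·mx = 0 + 0 + 0.09 + 0.056 + 0 = 0.146
R0 < 1, so the population is declining.

declining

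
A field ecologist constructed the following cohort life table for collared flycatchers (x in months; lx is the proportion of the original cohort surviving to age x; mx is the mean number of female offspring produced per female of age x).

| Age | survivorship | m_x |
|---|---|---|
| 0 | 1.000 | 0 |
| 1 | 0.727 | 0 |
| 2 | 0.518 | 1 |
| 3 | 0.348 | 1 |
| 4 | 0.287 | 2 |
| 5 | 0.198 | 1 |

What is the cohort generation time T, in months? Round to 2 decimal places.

3.28

lx·mx: 0, 0, 0.518, 0.348, 0.574, 0.198 → R0 = 1.638
x·lx·mx: 0, 0, 1.036, 1.044, 2.296, 0.99 → Σ = 5.366
T = 5.366 / 1.638 = 3.275946… → 3.28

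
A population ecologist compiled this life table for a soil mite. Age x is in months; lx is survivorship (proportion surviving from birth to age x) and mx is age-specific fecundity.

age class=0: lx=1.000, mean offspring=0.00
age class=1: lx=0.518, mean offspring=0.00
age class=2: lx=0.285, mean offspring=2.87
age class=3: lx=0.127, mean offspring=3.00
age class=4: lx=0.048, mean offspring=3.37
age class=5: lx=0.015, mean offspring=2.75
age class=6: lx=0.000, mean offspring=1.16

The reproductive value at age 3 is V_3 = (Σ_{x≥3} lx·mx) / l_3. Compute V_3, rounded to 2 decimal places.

lx·mx for x ≥ 3: 0.381, 0.16176, 0.04125, 0 → sum = 0.58401
V_3 = 0.58401 / l_3 = 0.58401 / 0.127 = 4.598504… → 4.60

4.60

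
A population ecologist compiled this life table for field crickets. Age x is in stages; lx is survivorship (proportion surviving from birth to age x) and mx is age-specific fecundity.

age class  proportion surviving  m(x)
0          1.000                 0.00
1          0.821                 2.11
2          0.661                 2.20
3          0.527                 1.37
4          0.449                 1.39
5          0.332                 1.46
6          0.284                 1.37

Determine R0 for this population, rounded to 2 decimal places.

5.41

lx·mx by age: 0, 1.73231, 1.4542, 0.72199, 0.62411, 0.48472, 0.38908
R0 = Σ lx·mx = 5.40641 → 5.41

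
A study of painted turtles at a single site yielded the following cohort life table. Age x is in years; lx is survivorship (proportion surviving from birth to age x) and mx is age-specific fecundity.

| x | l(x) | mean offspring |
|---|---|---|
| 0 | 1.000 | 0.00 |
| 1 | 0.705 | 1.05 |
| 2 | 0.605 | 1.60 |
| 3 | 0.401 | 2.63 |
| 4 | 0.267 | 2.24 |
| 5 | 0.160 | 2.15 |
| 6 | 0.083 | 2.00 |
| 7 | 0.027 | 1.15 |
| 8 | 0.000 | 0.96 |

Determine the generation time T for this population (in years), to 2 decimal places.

2.86

lx·mx: 0, 0.74025, 0.968, 1.05463, 0.59808, 0.344, 0.166, 0.03105, 0 → R0 = 3.90201
x·lx·mx: 0, 0.74025, 1.936, 3.16389, 2.39232, 1.72, 0.996, 0.21735, 0 → Σ = 11.16581
T = 11.16581 / 3.90201 = 2.861553… → 2.86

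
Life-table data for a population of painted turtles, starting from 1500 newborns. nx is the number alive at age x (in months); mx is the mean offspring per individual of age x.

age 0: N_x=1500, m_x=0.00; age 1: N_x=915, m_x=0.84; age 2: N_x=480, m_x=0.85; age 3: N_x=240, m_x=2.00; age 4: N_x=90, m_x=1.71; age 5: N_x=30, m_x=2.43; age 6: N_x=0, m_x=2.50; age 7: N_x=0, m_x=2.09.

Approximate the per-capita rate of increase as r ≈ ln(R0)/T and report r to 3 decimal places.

0.107

lx = nx/n0 = nx/1500: 1, 0.61, 0.32, 0.16, 0.06, 0.02, 0, 0
R0 = Σ lx·mx = 0 + 0.5124 + 0.272 + 0.32 + 0.1026 + 0.0486 + 0 + 0 = 1.2556
Σ x·lx·mx = 2.6698; T = 2.6698/1.2556 = 2.12631…
r ≈ ln(R0)/T = ln(1.2556)/2.12631… = 0.10705… → 0.107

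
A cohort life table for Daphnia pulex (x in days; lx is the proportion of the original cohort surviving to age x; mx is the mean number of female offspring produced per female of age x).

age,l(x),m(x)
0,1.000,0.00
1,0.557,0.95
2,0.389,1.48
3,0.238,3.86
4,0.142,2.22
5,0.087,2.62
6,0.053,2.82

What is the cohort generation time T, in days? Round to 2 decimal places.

2.85

lx·mx: 0, 0.52915, 0.57572, 0.91868, 0.31524, 0.22794, 0.14946 → R0 = 2.71619
x·lx·mx: 0, 0.52915, 1.15144, 2.75604, 1.26096, 1.1397, 0.89676 → Σ = 7.73405
T = 7.73405 / 2.71619 = 2.847389… → 2.85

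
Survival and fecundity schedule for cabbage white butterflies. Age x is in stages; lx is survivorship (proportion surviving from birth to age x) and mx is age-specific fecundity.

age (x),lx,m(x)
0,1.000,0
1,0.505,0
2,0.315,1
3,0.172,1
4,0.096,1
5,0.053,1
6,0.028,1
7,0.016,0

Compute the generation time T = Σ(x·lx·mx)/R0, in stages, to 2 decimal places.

2.96

lx·mx: 0, 0, 0.315, 0.172, 0.096, 0.053, 0.028, 0 → R0 = 0.664
x·lx·mx: 0, 0, 0.63, 0.516, 0.384, 0.265, 0.168, 0 → Σ = 1.963
T = 1.963 / 0.664 = 2.956325… → 2.96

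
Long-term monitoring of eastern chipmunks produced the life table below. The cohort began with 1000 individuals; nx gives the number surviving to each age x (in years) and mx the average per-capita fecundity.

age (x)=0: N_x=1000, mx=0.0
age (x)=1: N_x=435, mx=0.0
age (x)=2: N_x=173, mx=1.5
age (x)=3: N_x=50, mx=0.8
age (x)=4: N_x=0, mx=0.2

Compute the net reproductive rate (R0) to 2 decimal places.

0.30

lx = nx/n0 = nx/1000: 1, 0.435, 0.173, 0.05, 0
lx·mx by age: 0, 0, 0.2595, 0.04, 0
R0 = Σ lx·mx = 0.2995 → 0.30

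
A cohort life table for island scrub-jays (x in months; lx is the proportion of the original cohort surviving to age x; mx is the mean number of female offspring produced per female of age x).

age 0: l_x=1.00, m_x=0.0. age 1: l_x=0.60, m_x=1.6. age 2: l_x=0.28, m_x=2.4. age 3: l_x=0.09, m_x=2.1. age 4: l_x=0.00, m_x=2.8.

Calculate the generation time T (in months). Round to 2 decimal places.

1.58

lx·mx: 0, 0.96, 0.672, 0.189, 0 → R0 = 1.821
x·lx·mx: 0, 0.96, 1.344, 0.567, 0 → Σ = 2.871
T = 2.871 / 1.821 = 1.576606… → 1.58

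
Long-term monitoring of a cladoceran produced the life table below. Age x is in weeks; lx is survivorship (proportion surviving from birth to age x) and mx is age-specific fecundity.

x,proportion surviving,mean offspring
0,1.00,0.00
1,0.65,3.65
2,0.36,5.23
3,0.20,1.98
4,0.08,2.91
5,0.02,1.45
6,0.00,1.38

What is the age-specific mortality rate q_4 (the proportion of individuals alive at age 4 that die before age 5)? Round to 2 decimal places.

0.75

q_4 = (l_4 − l_5) / l_4 = (0.08 − 0.02) / 0.08
     = 0.06 / 0.08 = 0.75 → 0.75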